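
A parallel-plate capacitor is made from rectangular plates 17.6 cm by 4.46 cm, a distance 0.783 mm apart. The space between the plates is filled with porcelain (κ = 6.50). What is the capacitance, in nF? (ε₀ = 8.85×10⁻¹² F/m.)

A = 17.6 × 4.46 cm² = 7.85×10⁻³ m².
C = κε₀A/d = 6.50 × 8.85×10⁻¹² × 7.85×10⁻³ / 7.83×10⁻⁴ = 5.77×10⁻¹⁰ F.

C ≈ 0.577 nF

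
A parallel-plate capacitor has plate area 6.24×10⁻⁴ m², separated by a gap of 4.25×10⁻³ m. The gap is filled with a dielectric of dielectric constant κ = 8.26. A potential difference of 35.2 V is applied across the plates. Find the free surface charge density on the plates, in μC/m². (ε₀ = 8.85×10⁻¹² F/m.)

σ ≈ 0.605 μC/m²

C = κε₀A/d = 8.26 × 8.85×10⁻¹² × 6.24×10⁻⁴ / 4.25×10⁻³ = 1.07×10⁻¹¹ F.
σ = Q/A = CV/A = 1.07×10⁻¹¹ × 35.2 / 6.24×10⁻⁴ = 6.05×10⁻⁷ C/m².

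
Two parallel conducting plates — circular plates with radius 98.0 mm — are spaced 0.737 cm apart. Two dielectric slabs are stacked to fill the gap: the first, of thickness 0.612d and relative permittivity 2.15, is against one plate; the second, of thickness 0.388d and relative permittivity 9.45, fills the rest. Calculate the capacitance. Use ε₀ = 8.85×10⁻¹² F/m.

A = π(98.0 mm)² = 3.02×10⁻² m².
Stacked slabs ⇒ two capacitors in series, each with the full plate area.
C₁ = κ₁ε₀A/d₁ = 2.15 × 8.85×10⁻¹² × 3.02×10⁻² / 4.51×10⁻³ = 1.27×10⁻¹⁰ F.
C₂ = κ₂ε₀A/d₂ = 9.45 × 8.85×10⁻¹² × 3.02×10⁻² / 2.86×10⁻³ = 8.82×10⁻¹⁰ F.
C = (1/C₁ + 1/C₂)⁻¹ = 1.11×10⁻¹⁰ F.

111 pF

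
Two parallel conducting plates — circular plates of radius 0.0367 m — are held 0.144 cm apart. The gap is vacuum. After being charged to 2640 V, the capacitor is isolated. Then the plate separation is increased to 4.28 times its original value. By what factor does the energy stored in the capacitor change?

Isolated ⇒ Q is held fixed.
C₂ = 0.234 C₁ and U = Q²/(2C), so U₂/U₁ = C₁/C₂ = 4.28.

U₂/U₁ ≈ 4.28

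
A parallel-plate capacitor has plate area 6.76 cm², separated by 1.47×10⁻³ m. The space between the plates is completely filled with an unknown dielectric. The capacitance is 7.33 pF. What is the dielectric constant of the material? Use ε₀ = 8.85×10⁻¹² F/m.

1.80

A = 6.76 cm² = 6.76×10⁻⁴ m².
κ = Cd/(ε₀A) = 7.33×10⁻¹² × 1.47×10⁻³ / (8.85×10⁻¹² × 6.76×10⁻⁴) = 1.80.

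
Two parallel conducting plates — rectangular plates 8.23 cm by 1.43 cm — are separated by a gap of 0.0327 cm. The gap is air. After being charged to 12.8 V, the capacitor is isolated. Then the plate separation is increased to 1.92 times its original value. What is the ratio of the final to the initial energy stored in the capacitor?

Isolated ⇒ Q is held fixed.
C₂ = 0.521 C₁ and U = Q²/(2C), so U₂/U₁ = C₁/C₂ = 1.92.

1.92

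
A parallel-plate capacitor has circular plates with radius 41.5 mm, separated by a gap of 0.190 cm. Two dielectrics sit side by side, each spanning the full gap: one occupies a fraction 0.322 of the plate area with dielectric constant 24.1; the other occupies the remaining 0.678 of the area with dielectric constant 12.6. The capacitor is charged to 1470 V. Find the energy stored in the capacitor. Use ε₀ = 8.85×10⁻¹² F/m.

444 μJ

A = π(41.5 mm)² = 5.41×10⁻³ m².
Side-by-side slabs ⇒ two capacitors in parallel, each spanning the full gap.
C₁ = κ₁ε₀A₁/d = 24.1 × 8.85×10⁻¹² × 1.74×10⁻³ / 1.90×10⁻³ = 1.96×10⁻¹⁰ F.
C₂ = κ₂ε₀A₂/d = 12.6 × 8.85×10⁻¹² × 3.67×10⁻³ / 1.90×10⁻³ = 2.15×10⁻¹⁰ F.
C = C₁ + C₂ = 4.11×10⁻¹⁰ F.
U = ½CV² = ½ × 4.11×10⁻¹⁰ × (1470)² = 4.44×10⁻⁴ J.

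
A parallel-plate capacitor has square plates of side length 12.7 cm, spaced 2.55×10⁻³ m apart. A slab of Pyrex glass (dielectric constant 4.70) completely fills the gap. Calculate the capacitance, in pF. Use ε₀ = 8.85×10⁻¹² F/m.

A = (12.7 cm)² = 1.61×10⁻² m².
C = κε₀A/d = 4.70 × 8.85×10⁻¹² × 1.61×10⁻² / 2.55×10⁻³ = 2.63×10⁻¹⁰ F.

C ≈ 263 pF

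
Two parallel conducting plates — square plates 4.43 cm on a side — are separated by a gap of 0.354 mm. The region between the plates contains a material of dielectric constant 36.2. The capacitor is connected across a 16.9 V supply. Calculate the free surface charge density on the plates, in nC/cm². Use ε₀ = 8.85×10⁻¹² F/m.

1.53 nC/cm²

A = (4.43 cm)² = 1.96×10⁻³ m².
C = κε₀A/d = 36.2 × 8.85×10⁻¹² × 1.96×10⁻³ / 3.54×10⁻⁴ = 1.78×10⁻⁹ F.
σ = Q/A = CV/A = 1.78×10⁻⁹ × 16.9 / 1.96×10⁻³ = 1.53×10⁻⁵ C/m².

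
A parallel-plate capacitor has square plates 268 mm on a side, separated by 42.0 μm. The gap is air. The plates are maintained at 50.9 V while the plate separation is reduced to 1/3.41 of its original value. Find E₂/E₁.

Battery connected ⇒ V is held fixed.
E = V/d, so E₂/E₁ = d₁/d₂ = 3.41.

E₂/E₁ ≈ 3.41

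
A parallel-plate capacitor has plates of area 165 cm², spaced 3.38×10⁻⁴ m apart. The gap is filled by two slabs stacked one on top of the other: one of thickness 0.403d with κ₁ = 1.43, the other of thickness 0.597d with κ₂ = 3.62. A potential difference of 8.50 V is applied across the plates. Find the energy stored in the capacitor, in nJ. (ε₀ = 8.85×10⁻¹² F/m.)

A = 165 cm² = 1.65×10⁻² m².
Stacked slabs ⇒ two capacitors in series, each with the full plate area.
C₁ = κ₁ε₀A/d₁ = 1.43 × 8.85×10⁻¹² × 1.65×10⁻² / 1.36×10⁻⁴ = 1.53×10⁻⁹ F.
C₂ = κ₂ε₀A/d₂ = 3.62 × 8.85×10⁻¹² × 1.65×10⁻² / 2.02×10⁻⁴ = 2.62×10⁻⁹ F.
C = (1/C₁ + 1/C₂)⁻¹ = 9.67×10⁻¹⁰ F.
U = ½CV² = ½ × 9.67×10⁻¹⁰ × (8.50)² = 3.49×10⁻⁸ J.

34.9 nJ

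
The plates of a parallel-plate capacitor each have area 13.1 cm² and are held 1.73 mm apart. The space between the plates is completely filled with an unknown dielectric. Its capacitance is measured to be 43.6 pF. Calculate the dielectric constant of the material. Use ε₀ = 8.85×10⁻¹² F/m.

A = 13.1 cm² = 1.31×10⁻³ m².
κ = Cd/(ε₀A) = 4.36×10⁻¹¹ × 1.73×10⁻³ / (8.85×10⁻¹² × 1.31×10⁻³) = 6.51.

κ ≈ 6.51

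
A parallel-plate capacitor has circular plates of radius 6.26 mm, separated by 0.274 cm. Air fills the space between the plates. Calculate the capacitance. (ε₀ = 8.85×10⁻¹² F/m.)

C ≈ 3.98×10⁻⁴ nF

A = π(6.26 mm)² = 1.23×10⁻⁴ m².
C = ε₀A/d = 8.85×10⁻¹² × 1.23×10⁻⁴ / 2.74×10⁻³ = 3.98×10⁻¹³ F.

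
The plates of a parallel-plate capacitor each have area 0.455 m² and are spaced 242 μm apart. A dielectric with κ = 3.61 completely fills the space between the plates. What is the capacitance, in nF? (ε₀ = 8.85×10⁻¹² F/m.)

60.1 nF

C = κε₀A/d = 3.61 × 8.85×10⁻¹² × 0.455 / 2.42×10⁻⁴ = 6.01×10⁻⁸ F.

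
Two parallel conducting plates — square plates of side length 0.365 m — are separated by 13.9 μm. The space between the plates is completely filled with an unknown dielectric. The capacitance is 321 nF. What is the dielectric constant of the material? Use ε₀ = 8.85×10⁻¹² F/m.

A = (0.365 m)² = 0.133 m².
κ = Cd/(ε₀A) = 3.21×10⁻⁷ × 1.39×10⁻⁵ / (8.85×10⁻¹² × 0.133) = 3.78.

3.78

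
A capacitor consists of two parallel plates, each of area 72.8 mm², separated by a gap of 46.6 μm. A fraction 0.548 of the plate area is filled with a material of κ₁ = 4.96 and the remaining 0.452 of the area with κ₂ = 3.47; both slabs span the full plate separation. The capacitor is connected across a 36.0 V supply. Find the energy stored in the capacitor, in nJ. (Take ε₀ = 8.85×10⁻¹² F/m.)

38.4 nJ

A = 72.8 mm² = 7.28×10⁻⁵ m².
Side-by-side slabs ⇒ two capacitors in parallel, each spanning the full gap.
C₁ = κ₁ε₀A₁/d = 4.96 × 8.85×10⁻¹² × 3.99×10⁻⁵ / 4.66×10⁻⁵ = 3.76×10⁻¹¹ F.
C₂ = κ₂ε₀A₂/d = 3.47 × 8.85×10⁻¹² × 3.29×10⁻⁵ / 4.66×10⁻⁵ = 2.17×10⁻¹¹ F.
C = C₁ + C₂ = 5.93×10⁻¹¹ F.
U = ½CV² = ½ × 5.93×10⁻¹¹ × (36.0)² = 3.84×10⁻⁸ J.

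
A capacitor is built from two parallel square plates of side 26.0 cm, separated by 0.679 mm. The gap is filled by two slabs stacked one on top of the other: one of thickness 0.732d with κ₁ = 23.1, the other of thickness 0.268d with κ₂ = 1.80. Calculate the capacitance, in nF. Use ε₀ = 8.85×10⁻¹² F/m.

C ≈ 4.88 nF

A = (26.0 cm)² = 6.76×10⁻² m².
Stacked slabs ⇒ two capacitors in series, each with the full plate area.
C₁ = κ₁ε₀A/d₁ = 23.1 × 8.85×10⁻¹² × 6.76×10⁻² / 4.97×10⁻⁴ = 2.78×10⁻⁸ F.
C₂ = κ₂ε₀A/d₂ = 1.80 × 8.85×10⁻¹² × 6.76×10⁻² / 1.82×10⁻⁴ = 5.92×10⁻⁹ F.
C = (1/C₁ + 1/C₂)⁻¹ = 4.88×10⁻⁹ F.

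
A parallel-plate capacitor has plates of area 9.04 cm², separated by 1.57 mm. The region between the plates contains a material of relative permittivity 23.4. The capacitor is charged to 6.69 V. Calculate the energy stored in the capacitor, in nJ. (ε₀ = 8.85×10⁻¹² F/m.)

U ≈ 2.67 nJ

A = 9.04 cm² = 9.04×10⁻⁴ m².
C = κε₀A/d = 23.4 × 8.85×10⁻¹² × 9.04×10⁻⁴ / 1.57×10⁻³ = 1.19×10⁻¹⁰ F.
U = ½CV² = ½ × 1.19×10⁻¹⁰ × (6.69)² = 2.67×10⁻⁹ J.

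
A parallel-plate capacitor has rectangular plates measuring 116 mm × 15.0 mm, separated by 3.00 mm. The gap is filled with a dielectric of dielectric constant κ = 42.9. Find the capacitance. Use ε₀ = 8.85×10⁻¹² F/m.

C ≈ 220 pF

A = 116 × 15.0 mm² = 1.74×10⁻³ m².
C = κε₀A/d = 42.9 × 8.85×10⁻¹² × 1.74×10⁻³ / 3.00×10⁻³ = 2.20×10⁻¹⁰ F.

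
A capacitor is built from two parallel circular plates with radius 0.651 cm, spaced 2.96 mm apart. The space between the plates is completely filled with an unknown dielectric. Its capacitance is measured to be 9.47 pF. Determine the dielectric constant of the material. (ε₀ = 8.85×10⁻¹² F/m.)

A = π(0.651 cm)² = 1.33×10⁻⁴ m².
κ = Cd/(ε₀A) = 9.47×10⁻¹² × 2.96×10⁻³ / (8.85×10⁻¹² × 1.33×10⁻⁴) = 23.8.

23.8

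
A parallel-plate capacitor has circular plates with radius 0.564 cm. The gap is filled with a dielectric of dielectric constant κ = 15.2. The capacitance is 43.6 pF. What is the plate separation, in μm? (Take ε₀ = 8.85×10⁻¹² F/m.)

A = π(0.564 cm)² = 9.99×10⁻⁵ m².
d = κε₀A/C = 15.2 × 8.85×10⁻¹² × 9.99×10⁻⁵ / 4.36×10⁻¹¹ = 3.08×10⁻⁴ m.

308 μm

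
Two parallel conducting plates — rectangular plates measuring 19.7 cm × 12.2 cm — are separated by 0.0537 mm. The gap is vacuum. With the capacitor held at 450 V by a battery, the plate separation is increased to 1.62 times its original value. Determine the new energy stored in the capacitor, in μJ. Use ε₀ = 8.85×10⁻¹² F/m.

A = 19.7 × 12.2 cm² = 2.40×10⁻² m².
Initially C₁ = ε₀A/d = 8.85×10⁻¹² × 2.40×10⁻² / 5.37×10⁻⁵ = 3.96×10⁻⁹ F.
U₁ = 4.01×10⁻⁴ J.
Battery connected ⇒ V is held fixed. C₂ = 0.617 C₁ and U = ½CV², so U₂/U₁ = C₂/C₁ = 0.617.
U₂ = 0.617 × 4.01×10⁻⁴ = 2.48×10⁻⁴ J.

U ≈ 248 μJ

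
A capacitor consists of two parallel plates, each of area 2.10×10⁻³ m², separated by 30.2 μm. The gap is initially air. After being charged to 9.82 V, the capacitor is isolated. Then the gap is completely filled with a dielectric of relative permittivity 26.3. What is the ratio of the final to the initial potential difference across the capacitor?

Isolated ⇒ Q is held fixed.
C₂ = 26.3 C₁ and V = Q/C, so V₂/V₁ = C₁/C₂ = 0.0380.

0.0380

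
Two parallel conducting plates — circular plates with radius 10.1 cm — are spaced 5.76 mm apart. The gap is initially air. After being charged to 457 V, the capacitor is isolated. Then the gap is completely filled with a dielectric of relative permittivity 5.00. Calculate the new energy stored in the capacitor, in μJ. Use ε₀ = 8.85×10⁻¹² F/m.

A = π(10.1 cm)² = 3.20×10⁻² m².
Initially C₁ = ε₀A/d = 8.85×10⁻¹² × 3.20×10⁻² / 5.76×10⁻³ = 4.92×10⁻¹¹ F.
U₁ = 5.14×10⁻⁶ J.
Isolated ⇒ Q is held fixed. C₂ = 5.00 C₁ and U = Q²/(2C), so U₂/U₁ = C₁/C₂ = 0.200.
U₂ = 0.200 × 5.14×10⁻⁶ = 1.03×10⁻⁶ J.

1.03 μJ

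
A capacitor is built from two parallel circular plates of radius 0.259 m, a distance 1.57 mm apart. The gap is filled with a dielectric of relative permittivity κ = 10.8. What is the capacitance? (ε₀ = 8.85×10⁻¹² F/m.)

C ≈ 12.8 nF

A = π(0.259 m)² = 0.211 m².
C = κε₀A/d = 10.8 × 8.85×10⁻¹² × 0.211 / 1.57×10⁻³ = 1.28×10⁻⁸ F.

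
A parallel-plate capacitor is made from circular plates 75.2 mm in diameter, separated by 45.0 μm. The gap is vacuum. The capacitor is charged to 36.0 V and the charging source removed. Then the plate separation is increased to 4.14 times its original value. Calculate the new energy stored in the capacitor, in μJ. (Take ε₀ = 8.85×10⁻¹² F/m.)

U ≈ 2.34 μJ

A = π(75.2/2 mm)² = 4.44×10⁻³ m².
Initially C₁ = ε₀A/d = 8.85×10⁻¹² × 4.44×10⁻³ / 4.50×10⁻⁵ = 8.73×10⁻¹⁰ F.
U₁ = 5.66×10⁻⁷ J.
Isolated ⇒ Q is held fixed. C₂ = 0.242 C₁ and U = Q²/(2C), so U₂/U₁ = C₁/C₂ = 4.14.
U₂ = 4.14 × 5.66×10⁻⁷ = 2.34×10⁻⁶ J.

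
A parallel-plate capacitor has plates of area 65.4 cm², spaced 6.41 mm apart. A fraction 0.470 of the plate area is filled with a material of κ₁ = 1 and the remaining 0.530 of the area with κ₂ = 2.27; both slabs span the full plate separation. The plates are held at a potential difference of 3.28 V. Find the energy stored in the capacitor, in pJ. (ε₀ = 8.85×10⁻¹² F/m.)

81.3 pJ

A = 65.4 cm² = 6.54×10⁻³ m².
Side-by-side slabs ⇒ two capacitors in parallel, each spanning the full gap.
C₁ = κ₁ε₀A₁/d = 1.00 × 8.85×10⁻¹² × 3.07×10⁻³ / 6.41×10⁻³ = 4.24×10⁻¹² F.
C₂ = κ₂ε₀A₂/d = 2.27 × 8.85×10⁻¹² × 3.47×10⁻³ / 6.41×10⁻³ = 1.09×10⁻¹¹ F.
C = C₁ + C₂ = 1.51×10⁻¹¹ F.
U = ½CV² = ½ × 1.51×10⁻¹¹ × (3.28)² = 8.13×10⁻¹¹ J.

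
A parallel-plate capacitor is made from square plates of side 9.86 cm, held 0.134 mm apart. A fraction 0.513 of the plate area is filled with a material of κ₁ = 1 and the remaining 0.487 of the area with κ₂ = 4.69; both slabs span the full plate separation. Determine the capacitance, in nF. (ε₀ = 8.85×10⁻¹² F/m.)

A = (9.86 cm)² = 9.72×10⁻³ m².
Side-by-side slabs ⇒ two capacitors in parallel, each spanning the full gap.
C₁ = κ₁ε₀A₁/d = 1.00 × 8.85×10⁻¹² × 4.99×10⁻³ / 1.34×10⁻⁴ = 3.29×10⁻¹⁰ F.
C₂ = κ₂ε₀A₂/d = 4.69 × 8.85×10⁻¹² × 4.73×10⁻³ / 1.34×10⁻⁴ = 1.47×10⁻⁹ F.
C = C₁ + C₂ = 1.80×10⁻⁹ F.

1.80 nF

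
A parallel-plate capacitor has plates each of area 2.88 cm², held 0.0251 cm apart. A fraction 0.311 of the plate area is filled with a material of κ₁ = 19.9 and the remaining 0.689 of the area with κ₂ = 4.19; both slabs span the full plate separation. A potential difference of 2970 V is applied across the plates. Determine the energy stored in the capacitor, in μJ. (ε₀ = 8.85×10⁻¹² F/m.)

406 μJ

A = 2.88 cm² = 2.88×10⁻⁴ m².
Side-by-side slabs ⇒ two capacitors in parallel, each spanning the full gap.
C₁ = κ₁ε₀A₁/d = 19.9 × 8.85×10⁻¹² × 8.96×10⁻⁵ / 2.51×10⁻⁴ = 6.28×10⁻¹¹ F.
C₂ = κ₂ε₀A₂/d = 4.19 × 8.85×10⁻¹² × 1.98×10⁻⁴ / 2.51×10⁻⁴ = 2.93×10⁻¹¹ F.
C = C₁ + C₂ = 9.22×10⁻¹¹ F.
U = ½CV² = ½ × 9.22×10⁻¹¹ × (2970)² = 4.06×10⁻⁴ J.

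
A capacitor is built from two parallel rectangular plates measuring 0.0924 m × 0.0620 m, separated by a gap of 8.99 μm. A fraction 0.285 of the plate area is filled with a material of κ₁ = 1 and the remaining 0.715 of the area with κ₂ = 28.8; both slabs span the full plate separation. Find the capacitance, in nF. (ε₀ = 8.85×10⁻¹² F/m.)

A = 0.0924 × 0.0620 m² = 5.73×10⁻³ m².
Side-by-side slabs ⇒ two capacitors in parallel, each spanning the full gap.
C₁ = κ₁ε₀A₁/d = 1.00 × 8.85×10⁻¹² × 1.63×10⁻³ / 8.99×10⁻⁶ = 1.61×10⁻⁹ F.
C₂ = κ₂ε₀A₂/d = 28.8 × 8.85×10⁻¹² × 4.10×10⁻³ / 8.99×10⁻⁶ = 1.16×10⁻⁷ F.
C = C₁ + C₂ = 1.18×10⁻⁷ F.

118 nF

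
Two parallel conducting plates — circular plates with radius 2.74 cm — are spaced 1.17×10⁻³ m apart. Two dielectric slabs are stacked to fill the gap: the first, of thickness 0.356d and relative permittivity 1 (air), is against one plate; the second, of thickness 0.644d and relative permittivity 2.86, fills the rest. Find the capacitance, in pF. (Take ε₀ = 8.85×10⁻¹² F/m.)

A = π(2.74 cm)² = 2.36×10⁻³ m².
Stacked slabs ⇒ two capacitors in series, each with the full plate area.
C₁ = κ₁ε₀A/d₁ = 1.00 × 8.85×10⁻¹² × 2.36×10⁻³ / 4.17×10⁻⁴ = 5.01×10⁻¹¹ F.
C₂ = κ₂ε₀A/d₂ = 2.86 × 8.85×10⁻¹² × 2.36×10⁻³ / 7.53×10⁻⁴ = 7.92×10⁻¹¹ F.
C = (1/C₁ + 1/C₂)⁻¹ = 3.07×10⁻¹¹ F.

C ≈ 30.7 pF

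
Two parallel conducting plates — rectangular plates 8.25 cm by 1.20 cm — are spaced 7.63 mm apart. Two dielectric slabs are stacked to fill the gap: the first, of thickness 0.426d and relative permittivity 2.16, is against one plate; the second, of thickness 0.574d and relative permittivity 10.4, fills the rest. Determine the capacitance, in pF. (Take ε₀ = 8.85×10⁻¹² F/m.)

A = 8.25 × 1.20 cm² = 9.90×10⁻⁴ m².
Stacked slabs ⇒ two capacitors in series, each with the full plate area.
C₁ = κ₁ε₀A/d₁ = 2.16 × 8.85×10⁻¹² × 9.90×10⁻⁴ / 3.25×10⁻³ = 5.82×10⁻¹² F.
C₂ = κ₂ε₀A/d₂ = 10.4 × 8.85×10⁻¹² × 9.90×10⁻⁴ / 4.38×10⁻³ = 2.08×10⁻¹¹ F.
C = (1/C₁ + 1/C₂)⁻¹ = 4.55×10⁻¹² F.

C ≈ 4.55 pF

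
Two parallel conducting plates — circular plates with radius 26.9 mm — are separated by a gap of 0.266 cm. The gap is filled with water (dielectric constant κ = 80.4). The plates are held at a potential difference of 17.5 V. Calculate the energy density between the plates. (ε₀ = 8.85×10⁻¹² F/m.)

u ≈ 15.4 mJ/m³

E = V/d = 17.5 / 2.66×10⁻³ = 6.58×10³ V/m.
u = ½κε₀E² = ½ × 80.4 × 8.85×10⁻¹² × (6.58×10³)² = 1.54×10⁻² J/m³.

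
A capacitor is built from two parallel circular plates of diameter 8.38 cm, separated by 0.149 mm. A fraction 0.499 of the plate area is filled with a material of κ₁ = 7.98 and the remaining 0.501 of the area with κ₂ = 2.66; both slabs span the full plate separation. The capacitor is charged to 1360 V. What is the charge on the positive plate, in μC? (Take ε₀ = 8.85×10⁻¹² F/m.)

2.37 μC

A = π(8.38/2 cm)² = 5.52×10⁻³ m².
Side-by-side slabs ⇒ two capacitors in parallel, each spanning the full gap.
C₁ = κ₁ε₀A₁/d = 7.98 × 8.85×10⁻¹² × 2.75×10⁻³ / 1.49×10⁻⁴ = 1.30×10⁻⁹ F.
C₂ = κ₂ε₀A₂/d = 2.66 × 8.85×10⁻¹² × 2.76×10⁻³ / 1.49×10⁻⁴ = 4.37×10⁻¹⁰ F.
C = C₁ + C₂ = 1.74×10⁻⁹ F.
Q = CV = 1.74×10⁻⁹ × 1360 = 2.37×10⁻⁶ C.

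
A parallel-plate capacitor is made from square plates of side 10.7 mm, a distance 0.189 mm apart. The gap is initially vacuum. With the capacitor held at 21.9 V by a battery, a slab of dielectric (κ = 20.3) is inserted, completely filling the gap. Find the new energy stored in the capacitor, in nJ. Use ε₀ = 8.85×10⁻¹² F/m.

26.1 nJ

A = (10.7 mm)² = 1.14×10⁻⁴ m².
Initially C₁ = ε₀A/d = 8.85×10⁻¹² × 1.14×10⁻⁴ / 1.89×10⁻⁴ = 5.36×10⁻¹² F.
U₁ = 1.29×10⁻⁹ J.
Battery connected ⇒ V is held fixed. C₂ = 20.3 C₁ and U = ½CV², so U₂/U₁ = C₂/C₁ = 20.3.
U₂ = 20.3 × 1.29×10⁻⁹ = 2.61×10⁻⁸ J.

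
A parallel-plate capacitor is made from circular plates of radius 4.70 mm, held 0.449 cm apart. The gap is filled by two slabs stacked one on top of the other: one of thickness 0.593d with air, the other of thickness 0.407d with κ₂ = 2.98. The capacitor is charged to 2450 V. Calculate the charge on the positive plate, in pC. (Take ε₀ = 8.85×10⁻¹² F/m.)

459 pC

A = π(4.70 mm)² = 6.94×10⁻⁵ m².
Stacked slabs ⇒ two capacitors in series, each with the full plate area.
C₁ = κ₁ε₀A/d₁ = 1.00 × 8.85×10⁻¹² × 6.94×10⁻⁵ / 2.66×10⁻³ = 2.31×10⁻¹³ F.
C₂ = κ₂ε₀A/d₂ = 2.98 × 8.85×10⁻¹² × 6.94×10⁻⁵ / 1.83×10⁻³ = 1.00×10⁻¹² F.
C = (1/C₁ + 1/C₂)⁻¹ = 1.87×10⁻¹³ F.
Q = CV = 1.87×10⁻¹³ × 2450 = 4.59×10⁻¹⁰ C.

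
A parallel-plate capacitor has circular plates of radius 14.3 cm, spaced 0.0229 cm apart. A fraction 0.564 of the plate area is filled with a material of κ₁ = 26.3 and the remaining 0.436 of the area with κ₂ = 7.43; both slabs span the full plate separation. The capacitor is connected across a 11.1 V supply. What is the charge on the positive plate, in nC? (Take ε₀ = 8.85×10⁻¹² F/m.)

498 nC

A = π(14.3 cm)² = 6.42×10⁻² m².
Side-by-side slabs ⇒ two capacitors in parallel, each spanning the full gap.
C₁ = κ₁ε₀A₁/d = 26.3 × 8.85×10⁻¹² × 3.62×10⁻² / 2.29×10⁻⁴ = 3.68×10⁻⁸ F.
C₂ = κ₂ε₀A₂/d = 7.43 × 8.85×10⁻¹² × 2.80×10⁻² / 2.29×10⁻⁴ = 8.04×10⁻⁹ F.
C = C₁ + C₂ = 4.49×10⁻⁸ F.
Q = CV = 4.49×10⁻⁸ × 11.1 = 4.98×10⁻⁷ C.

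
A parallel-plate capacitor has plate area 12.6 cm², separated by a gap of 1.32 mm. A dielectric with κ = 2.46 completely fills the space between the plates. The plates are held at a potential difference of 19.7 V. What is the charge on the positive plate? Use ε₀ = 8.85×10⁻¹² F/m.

409 pC

A = 12.6 cm² = 1.26×10⁻³ m².
C = κε₀A/d = 2.46 × 8.85×10⁻¹² × 1.26×10⁻³ / 1.32×10⁻³ = 2.08×10⁻¹¹ F.
Q = CV = 2.08×10⁻¹¹ × 19.7 = 4.09×10⁻¹⁰ C.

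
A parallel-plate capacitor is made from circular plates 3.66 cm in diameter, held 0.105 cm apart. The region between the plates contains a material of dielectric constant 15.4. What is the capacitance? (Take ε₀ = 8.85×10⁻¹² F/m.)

A = π(3.66/2 cm)² = 1.05×10⁻³ m².
C = κε₀A/d = 15.4 × 8.85×10⁻¹² × 1.05×10⁻³ / 1.05×10⁻³ = 1.37×10⁻¹⁰ F.

C ≈ 137 pF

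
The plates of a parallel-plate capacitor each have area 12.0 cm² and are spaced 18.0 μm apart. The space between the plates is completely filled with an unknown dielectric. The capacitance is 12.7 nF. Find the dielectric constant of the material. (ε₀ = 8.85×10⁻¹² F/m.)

A = 12.0 cm² = 1.20×10⁻³ m².
κ = Cd/(ε₀A) = 1.27×10⁻⁸ × 1.80×10⁻⁵ / (8.85×10⁻¹² × 1.20×10⁻³) = 21.5.

21.5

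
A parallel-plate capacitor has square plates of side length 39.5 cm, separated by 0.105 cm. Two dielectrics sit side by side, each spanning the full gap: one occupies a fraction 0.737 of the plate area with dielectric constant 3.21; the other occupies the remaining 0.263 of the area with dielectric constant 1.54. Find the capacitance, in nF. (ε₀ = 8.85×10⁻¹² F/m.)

C ≈ 3.64 nF

A = (39.5 cm)² = 0.156 m².
Side-by-side slabs ⇒ two capacitors in parallel, each spanning the full gap.
C₁ = κ₁ε₀A₁/d = 3.21 × 8.85×10⁻¹² × 0.115 / 1.05×10⁻³ = 3.11×10⁻⁹ F.
C₂ = κ₂ε₀A₂/d = 1.54 × 8.85×10⁻¹² × 4.10×10⁻² / 1.05×10⁻³ = 5.33×10⁻¹⁰ F.
C = C₁ + C₂ = 3.64×10⁻⁹ F.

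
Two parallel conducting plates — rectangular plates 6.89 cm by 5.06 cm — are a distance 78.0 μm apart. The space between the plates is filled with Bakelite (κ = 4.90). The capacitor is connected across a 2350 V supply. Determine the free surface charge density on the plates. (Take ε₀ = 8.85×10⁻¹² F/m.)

A = 6.89 × 5.06 cm² = 3.49×10⁻³ m².
C = κε₀A/d = 4.90 × 8.85×10⁻¹² × 3.49×10⁻³ / 7.80×10⁻⁵ = 1.94×10⁻⁹ F.
σ = Q/A = CV/A = 1.94×10⁻⁹ × 2350 / 3.49×10⁻³ = 1.31×10⁻³ C/m².

σ ≈ 131 nC/cm²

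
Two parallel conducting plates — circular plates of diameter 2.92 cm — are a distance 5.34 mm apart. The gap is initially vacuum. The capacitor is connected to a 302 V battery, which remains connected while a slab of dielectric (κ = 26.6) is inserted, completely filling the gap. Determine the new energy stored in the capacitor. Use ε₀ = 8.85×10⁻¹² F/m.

1.35 μJ

A = π(2.92/2 cm)² = 6.70×10⁻⁴ m².
Initially C₁ = ε₀A/d = 8.85×10⁻¹² × 6.70×10⁻⁴ / 5.34×10⁻³ = 1.11×10⁻¹² F.
U₁ = 5.06×10⁻⁸ J.
Battery connected ⇒ V is held fixed. C₂ = 26.6 C₁ and U = ½CV², so U₂/U₁ = C₂/C₁ = 26.6.
U₂ = 26.6 × 5.06×10⁻⁸ = 1.35×10⁻⁶ J.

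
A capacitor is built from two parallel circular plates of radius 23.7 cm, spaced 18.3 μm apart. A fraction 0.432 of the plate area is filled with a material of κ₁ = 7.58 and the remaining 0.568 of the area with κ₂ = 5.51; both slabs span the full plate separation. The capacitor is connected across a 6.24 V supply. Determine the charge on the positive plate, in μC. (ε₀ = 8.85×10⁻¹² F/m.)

3.41 μC

A = π(23.7 cm)² = 0.176 m².
Side-by-side slabs ⇒ two capacitors in parallel, each spanning the full gap.
C₁ = κ₁ε₀A₁/d = 7.58 × 8.85×10⁻¹² × 7.62×10⁻² / 1.83×10⁻⁵ = 2.79×10⁻⁷ F.
C₂ = κ₂ε₀A₂/d = 5.51 × 8.85×10⁻¹² × 0.100 / 1.83×10⁻⁵ = 2.67×10⁻⁷ F.
C = C₁ + C₂ = 5.47×10⁻⁷ F.
Q = CV = 5.47×10⁻⁷ × 6.24 = 3.41×10⁻⁶ C.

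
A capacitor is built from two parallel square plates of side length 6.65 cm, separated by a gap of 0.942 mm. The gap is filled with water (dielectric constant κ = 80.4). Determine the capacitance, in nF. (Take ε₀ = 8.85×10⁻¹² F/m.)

C ≈ 3.34 nF

A = (6.65 cm)² = 4.42×10⁻³ m².
C = κε₀A/d = 80.4 × 8.85×10⁻¹² × 4.42×10⁻³ / 9.42×10⁻⁴ = 3.34×10⁻⁹ F.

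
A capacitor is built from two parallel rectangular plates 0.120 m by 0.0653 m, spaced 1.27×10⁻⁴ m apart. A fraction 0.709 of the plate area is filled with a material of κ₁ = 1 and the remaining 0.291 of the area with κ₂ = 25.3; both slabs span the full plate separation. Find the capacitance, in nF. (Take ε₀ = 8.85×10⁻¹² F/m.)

A = 0.120 × 0.0653 m² = 7.84×10⁻³ m².
Side-by-side slabs ⇒ two capacitors in parallel, each spanning the full gap.
C₁ = κ₁ε₀A₁/d = 1.00 × 8.85×10⁻¹² × 5.56×10⁻³ / 1.27×10⁻⁴ = 3.87×10⁻¹⁰ F.
C₂ = κ₂ε₀A₂/d = 25.3 × 8.85×10⁻¹² × 2.28×10⁻³ / 1.27×10⁻⁴ = 4.02×10⁻⁹ F.
C = C₁ + C₂ = 4.41×10⁻⁹ F.

C ≈ 4.41 nF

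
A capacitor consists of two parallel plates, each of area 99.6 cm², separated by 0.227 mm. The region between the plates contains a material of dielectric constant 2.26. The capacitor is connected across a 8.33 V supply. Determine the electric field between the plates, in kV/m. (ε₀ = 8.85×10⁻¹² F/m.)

E ≈ 36.7 kV/m

E = V/d = 8.33 / 2.27×10⁻⁴ = 3.67×10⁴ V/m.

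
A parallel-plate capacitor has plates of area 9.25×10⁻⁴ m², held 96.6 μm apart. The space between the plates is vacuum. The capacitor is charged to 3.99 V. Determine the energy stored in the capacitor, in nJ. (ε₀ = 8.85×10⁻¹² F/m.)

C = ε₀A/d = 8.85×10⁻¹² × 9.25×10⁻⁴ / 9.66×10⁻⁵ = 8.47×10⁻¹¹ F.
U = ½CV² = ½ × 8.47×10⁻¹¹ × (3.99)² = 6.75×10⁻¹⁰ J.

U ≈ 0.675 nJ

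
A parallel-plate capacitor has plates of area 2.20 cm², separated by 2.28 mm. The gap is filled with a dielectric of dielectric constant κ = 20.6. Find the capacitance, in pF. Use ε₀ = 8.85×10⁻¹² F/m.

C ≈ 17.6 pF

A = 2.20 cm² = 2.20×10⁻⁴ m².
C = κε₀A/d = 20.6 × 8.85×10⁻¹² × 2.20×10⁻⁴ / 2.28×10⁻³ = 1.76×10⁻¹¹ F.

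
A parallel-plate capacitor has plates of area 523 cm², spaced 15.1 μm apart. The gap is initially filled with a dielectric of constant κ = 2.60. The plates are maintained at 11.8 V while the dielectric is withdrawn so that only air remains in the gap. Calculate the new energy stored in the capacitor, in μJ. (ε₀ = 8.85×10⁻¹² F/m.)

A = 523 cm² = 5.23×10⁻² m².
Initially C₁ = κε₀A/d = 2.60 × 8.85×10⁻¹² × 5.23×10⁻² / 1.51×10⁻⁵ = 7.97×10⁻⁸ F.
U₁ = 5.55×10⁻⁶ J.
Battery connected ⇒ V is held fixed. C₂ = 0.385 C₁ and U = ½CV², so U₂/U₁ = C₂/C₁ = 0.385.
U₂ = 0.385 × 5.55×10⁻⁶ = 2.13×10⁻⁶ J.

U ≈ 2.13 μJ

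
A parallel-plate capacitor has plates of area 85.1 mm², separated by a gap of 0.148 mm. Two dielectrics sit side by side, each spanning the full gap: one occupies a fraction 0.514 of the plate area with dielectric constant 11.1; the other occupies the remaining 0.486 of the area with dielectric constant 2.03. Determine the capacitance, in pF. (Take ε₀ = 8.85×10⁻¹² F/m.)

A = 85.1 mm² = 8.51×10⁻⁵ m².
Side-by-side slabs ⇒ two capacitors in parallel, each spanning the full gap.
C₁ = κ₁ε₀A₁/d = 11.1 × 8.85×10⁻¹² × 4.37×10⁻⁵ / 1.48×10⁻⁴ = 2.90×10⁻¹¹ F.
C₂ = κ₂ε₀A₂/d = 2.03 × 8.85×10⁻¹² × 4.14×10⁻⁵ / 1.48×10⁻⁴ = 5.02×10⁻¹² F.
C = C₁ + C₂ = 3.41×10⁻¹¹ F.

34.1 pF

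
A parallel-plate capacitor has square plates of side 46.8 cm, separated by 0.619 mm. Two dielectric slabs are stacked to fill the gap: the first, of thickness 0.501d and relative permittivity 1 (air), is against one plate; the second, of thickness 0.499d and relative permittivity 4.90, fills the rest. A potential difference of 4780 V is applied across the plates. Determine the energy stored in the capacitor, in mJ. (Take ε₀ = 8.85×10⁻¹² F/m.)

U ≈ 59.3 mJ

A = (46.8 cm)² = 0.219 m².
Stacked slabs ⇒ two capacitors in series, each with the full plate area.
C₁ = κ₁ε₀A/d₁ = 1.00 × 8.85×10⁻¹² × 0.219 / 3.10×10⁻⁴ = 6.25×10⁻⁹ F.
C₂ = κ₂ε₀A/d₂ = 4.90 × 8.85×10⁻¹² × 0.219 / 3.09×10⁻⁴ = 3.07×10⁻⁸ F.
C = (1/C₁ + 1/C₂)⁻¹ = 5.19×10⁻⁹ F.
U = ½CV² = ½ × 5.19×10⁻⁹ × (4780)² = 5.93×10⁻² J.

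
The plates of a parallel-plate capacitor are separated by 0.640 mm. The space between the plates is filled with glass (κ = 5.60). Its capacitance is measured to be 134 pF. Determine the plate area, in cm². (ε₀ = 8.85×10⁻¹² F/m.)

A ≈ 17.3 cm²

A = Cd/(κε₀) = 1.34×10⁻¹⁰ × 6.40×10⁻⁴ / (5.60 × 8.85×10⁻¹²) = 1.73×10⁻³ m².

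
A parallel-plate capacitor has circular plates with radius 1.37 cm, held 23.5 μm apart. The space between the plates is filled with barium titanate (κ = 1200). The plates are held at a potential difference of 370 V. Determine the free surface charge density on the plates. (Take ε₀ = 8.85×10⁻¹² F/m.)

A = π(1.37 cm)² = 5.90×10⁻⁴ m².
C = κε₀A/d = 1200 × 8.85×10⁻¹² × 5.90×10⁻⁴ / 2.35×10⁻⁵ = 2.66×10⁻⁷ F.
σ = Q/A = CV/A = 2.66×10⁻⁷ × 370 / 5.90×10⁻⁴ = 0.167 C/m².

σ ≈ 16.7 μC/cm²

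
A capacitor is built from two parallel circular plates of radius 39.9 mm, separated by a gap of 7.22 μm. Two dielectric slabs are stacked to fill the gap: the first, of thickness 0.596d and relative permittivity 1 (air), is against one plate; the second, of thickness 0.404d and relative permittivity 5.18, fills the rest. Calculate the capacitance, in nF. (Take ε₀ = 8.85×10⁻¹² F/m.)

C ≈ 9.10 nF

A = π(39.9 mm)² = 5.00×10⁻³ m².
Stacked slabs ⇒ two capacitors in series, each with the full plate area.
C₁ = κ₁ε₀A/d₁ = 1.00 × 8.85×10⁻¹² × 5.00×10⁻³ / 4.30×10⁻⁶ = 1.03×10⁻⁸ F.
C₂ = κ₂ε₀A/d₂ = 5.18 × 8.85×10⁻¹² × 5.00×10⁻³ / 2.92×10⁻⁶ = 7.86×10⁻⁸ F.
C = (1/C₁ + 1/C₂)⁻¹ = 9.10×10⁻⁹ F.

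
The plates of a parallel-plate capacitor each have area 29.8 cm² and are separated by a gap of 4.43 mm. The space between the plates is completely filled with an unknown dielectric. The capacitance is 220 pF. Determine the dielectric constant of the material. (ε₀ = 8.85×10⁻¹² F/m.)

A = 29.8 cm² = 2.98×10⁻³ m².
κ = Cd/(ε₀A) = 2.20×10⁻¹⁰ × 4.43×10⁻³ / (8.85×10⁻¹² × 2.98×10⁻³) = 37.0.

37.0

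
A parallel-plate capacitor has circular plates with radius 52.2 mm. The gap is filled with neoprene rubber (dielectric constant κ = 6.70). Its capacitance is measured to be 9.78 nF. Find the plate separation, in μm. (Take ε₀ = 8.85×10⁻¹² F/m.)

d ≈ 51.9 μm

A = π(52.2 mm)² = 8.56×10⁻³ m².
d = κε₀A/C = 6.70 × 8.85×10⁻¹² × 8.56×10⁻³ / 9.78×10⁻⁹ = 5.19×10⁻⁵ m.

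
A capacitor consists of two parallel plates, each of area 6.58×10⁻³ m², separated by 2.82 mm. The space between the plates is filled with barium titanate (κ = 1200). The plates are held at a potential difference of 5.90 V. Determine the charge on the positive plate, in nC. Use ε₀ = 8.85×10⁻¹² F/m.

C = κε₀A/d = 1200 × 8.85×10⁻¹² × 6.58×10⁻³ / 2.82×10⁻³ = 2.48×10⁻⁸ F.
Q = CV = 2.48×10⁻⁸ × 5.90 = 1.46×10⁻⁷ C.

Q ≈ 146 nC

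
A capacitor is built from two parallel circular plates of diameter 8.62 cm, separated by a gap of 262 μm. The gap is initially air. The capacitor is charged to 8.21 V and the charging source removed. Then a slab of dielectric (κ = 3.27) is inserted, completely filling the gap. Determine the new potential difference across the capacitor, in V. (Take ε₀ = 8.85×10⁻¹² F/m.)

A = π(8.62/2 cm)² = 5.84×10⁻³ m².
Initially C₁ = ε₀A/d = 8.85×10⁻¹² × 5.84×10⁻³ / 2.62×10⁻⁴ = 1.97×10⁻¹⁰ F.
V₁ = 8.21 V.
Isolated ⇒ Q is held fixed. C₂ = 3.27 C₁ and V = Q/C, so V₂/V₁ = C₁/C₂ = 0.306.
V₂ = 0.306 × 8.21 = 2.51 V.

V ≈ 2.51 V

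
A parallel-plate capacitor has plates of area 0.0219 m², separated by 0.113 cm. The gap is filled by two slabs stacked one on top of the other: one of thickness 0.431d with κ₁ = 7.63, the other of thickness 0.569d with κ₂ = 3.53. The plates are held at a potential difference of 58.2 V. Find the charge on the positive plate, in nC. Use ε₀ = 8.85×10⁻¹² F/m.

45.9 nC

Stacked slabs ⇒ two capacitors in series, each with the full plate area.
C₁ = κ₁ε₀A/d₁ = 7.63 × 8.85×10⁻¹² × 2.19×10⁻² / 4.87×10⁻⁴ = 3.04×10⁻⁹ F.
C₂ = κ₂ε₀A/d₂ = 3.53 × 8.85×10⁻¹² × 2.19×10⁻² / 6.43×10⁻⁴ = 1.06×10⁻⁹ F.
C = (1/C₁ + 1/C₂)⁻¹ = 7.88×10⁻¹⁰ F.
Q = CV = 7.88×10⁻¹⁰ × 58.2 = 4.59×10⁻⁸ C.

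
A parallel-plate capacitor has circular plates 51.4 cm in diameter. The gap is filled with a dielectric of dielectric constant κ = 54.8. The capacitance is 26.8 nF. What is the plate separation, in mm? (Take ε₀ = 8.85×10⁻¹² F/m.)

d ≈ 3.75 mm

A = π(51.4/2 cm)² = 0.207 m².
d = κε₀A/C = 54.8 × 8.85×10⁻¹² × 0.207 / 2.68×10⁻⁸ = 3.75×10⁻³ m.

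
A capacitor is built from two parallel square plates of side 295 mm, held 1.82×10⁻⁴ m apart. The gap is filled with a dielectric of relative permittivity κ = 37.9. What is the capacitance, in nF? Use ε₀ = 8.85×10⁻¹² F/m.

C ≈ 160 nF

A = (295 mm)² = 8.70×10⁻² m².
C = κε₀A/d = 37.9 × 8.85×10⁻¹² × 8.70×10⁻² / 1.82×10⁻⁴ = 1.60×10⁻⁷ F.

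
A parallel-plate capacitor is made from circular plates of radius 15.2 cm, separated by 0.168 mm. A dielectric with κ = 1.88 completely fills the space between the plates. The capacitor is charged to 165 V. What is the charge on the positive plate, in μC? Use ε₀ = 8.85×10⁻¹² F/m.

A = π(15.2 cm)² = 7.26×10⁻² m².
C = κε₀A/d = 1.88 × 8.85×10⁻¹² × 7.26×10⁻² / 1.68×10⁻⁴ = 7.19×10⁻⁹ F.
Q = CV = 7.19×10⁻⁹ × 165 = 1.19×10⁻⁶ C.

1.19 μC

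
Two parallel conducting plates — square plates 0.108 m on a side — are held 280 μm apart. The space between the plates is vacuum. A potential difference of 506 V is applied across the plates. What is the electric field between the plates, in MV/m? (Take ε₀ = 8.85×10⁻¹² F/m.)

1.81 MV/m

E = V/d = 506 / 2.80×10⁻⁴ = 1.81×10⁶ V/m.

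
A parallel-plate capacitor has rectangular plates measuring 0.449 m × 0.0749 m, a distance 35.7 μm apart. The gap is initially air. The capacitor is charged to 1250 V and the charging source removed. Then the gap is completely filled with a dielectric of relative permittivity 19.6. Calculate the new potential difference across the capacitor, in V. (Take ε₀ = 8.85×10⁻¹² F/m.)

V ≈ 63.8 V

A = 0.449 × 0.0749 m² = 3.36×10⁻² m².
Initially C₁ = ε₀A/d = 8.85×10⁻¹² × 3.36×10⁻² / 3.57×10⁻⁵ = 8.34×10⁻⁹ F.
V₁ = 1.25×10³ V.
Isolated ⇒ Q is held fixed. C₂ = 19.6 C₁ and V = Q/C, so V₂/V₁ = C₁/C₂ = 0.0510.
V₂ = 0.0510 × 1.25×10³ = 63.8 V.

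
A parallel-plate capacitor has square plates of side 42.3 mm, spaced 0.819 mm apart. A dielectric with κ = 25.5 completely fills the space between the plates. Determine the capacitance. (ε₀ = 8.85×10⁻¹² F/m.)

A = (42.3 mm)² = 1.79×10⁻³ m².
C = κε₀A/d = 25.5 × 8.85×10⁻¹² × 1.79×10⁻³ / 8.19×10⁻⁴ = 4.93×10⁻¹⁰ F.

493 pF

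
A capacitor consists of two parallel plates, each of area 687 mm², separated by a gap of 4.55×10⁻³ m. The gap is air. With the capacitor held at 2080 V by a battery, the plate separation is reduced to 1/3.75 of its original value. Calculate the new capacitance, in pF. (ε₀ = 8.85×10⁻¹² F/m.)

A = 687 mm² = 6.87×10⁻⁴ m².
Initially C₁ = ε₀A/d = 8.85×10⁻¹² × 6.87×10⁻⁴ / 4.55×10⁻³ = 1.34×10⁻¹² F.
C = ε₀A/d scales as 1/d, so C₂/C₁ = d₁/d₂ = 3.75.
C₂ = 3.75 × 1.34×10⁻¹² = 5.01×10⁻¹² F.

C ≈ 5.01 pF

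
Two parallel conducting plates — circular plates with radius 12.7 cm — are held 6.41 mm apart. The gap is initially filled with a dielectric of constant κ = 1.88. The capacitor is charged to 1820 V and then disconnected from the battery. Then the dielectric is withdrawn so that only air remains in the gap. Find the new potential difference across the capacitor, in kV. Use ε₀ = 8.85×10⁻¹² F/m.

3.42 kV

A = π(12.7 cm)² = 5.07×10⁻² m².
Initially C₁ = κε₀A/d = 1.88 × 8.85×10⁻¹² × 5.07×10⁻² / 6.41×10⁻³ = 1.32×10⁻¹⁰ F.
V₁ = 1.82×10³ V.
Isolated ⇒ Q is held fixed. C₂ = 0.532 C₁ and V = Q/C, so V₂/V₁ = C₁/C₂ = 1.88.
V₂ = 1.88 × 1.82×10³ = 3.42×10³ V.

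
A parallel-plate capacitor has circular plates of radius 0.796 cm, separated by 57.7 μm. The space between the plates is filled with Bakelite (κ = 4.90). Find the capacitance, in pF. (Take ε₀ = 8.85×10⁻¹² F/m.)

C ≈ 150 pF

A = π(0.796 cm)² = 1.99×10⁻⁴ m².
C = κε₀A/d = 4.90 × 8.85×10⁻¹² × 1.99×10⁻⁴ / 5.77×10⁻⁵ = 1.50×10⁻¹⁰ F.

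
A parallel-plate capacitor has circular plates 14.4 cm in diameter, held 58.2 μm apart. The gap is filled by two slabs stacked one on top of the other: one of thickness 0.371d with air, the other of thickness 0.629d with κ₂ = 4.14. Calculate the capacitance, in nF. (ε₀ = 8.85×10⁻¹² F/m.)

C ≈ 4.74 nF

A = π(14.4/2 cm)² = 1.63×10⁻² m².
Stacked slabs ⇒ two capacitors in series, each with the full plate area.
C₁ = κ₁ε₀A/d₁ = 1.00 × 8.85×10⁻¹² × 1.63×10⁻² / 2.16×10⁻⁵ = 6.68×10⁻⁹ F.
C₂ = κ₂ε₀A/d₂ = 4.14 × 8.85×10⁻¹² × 1.63×10⁻² / 3.66×10⁻⁵ = 1.63×10⁻⁸ F.
C = (1/C₁ + 1/C₂)⁻¹ = 4.74×10⁻⁹ F.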